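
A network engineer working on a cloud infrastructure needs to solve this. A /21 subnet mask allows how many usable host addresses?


Given: subnet mask /21
Host bits = 32 - 21 = 11
Total addresses = 2^11 = 2048
Usable hosts = 2048 - 2 (network + broadcast) = 2046

2046


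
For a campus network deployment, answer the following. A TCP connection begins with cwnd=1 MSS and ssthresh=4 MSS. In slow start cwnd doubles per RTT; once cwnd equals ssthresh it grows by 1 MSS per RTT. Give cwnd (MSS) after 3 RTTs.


RTT 0: cwnd = 1 MSS (initial)
RTT 1: cwnd = 2 MSS (slow start, doubled)
RTT 2: cwnd = 4 MSS (slow start, doubled)
RTT 3: cwnd = 5 MSS (congestion avoidance, +1)

5


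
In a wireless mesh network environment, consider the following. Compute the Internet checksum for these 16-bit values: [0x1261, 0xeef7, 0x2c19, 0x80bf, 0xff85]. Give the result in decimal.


Given words: [0x1261, 0xeef7, 0x2c19, 0x80bf, 0xff85]
Step 1: Sum all words
Raw sum = 4705 + 61175 + 11289 + 32959 + 65413 = 175541
Step 2: Fold carry: (44469 + 2) = 44471
One's complement = ~44471 & 0xFFFF = 21064

21064


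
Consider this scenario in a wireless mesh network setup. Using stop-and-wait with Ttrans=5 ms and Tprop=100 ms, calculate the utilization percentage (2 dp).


Given: Ttrans = 5 ms, Tprop = 100 ms
RTT = 2 * Tprop = 2 * 100 = 200 ms
U = Ttrans / (Ttrans + RTT)
U = 5 / (5 + 200)
U = 5 / 205 = 0.02439
U% = 2.44%

2.44


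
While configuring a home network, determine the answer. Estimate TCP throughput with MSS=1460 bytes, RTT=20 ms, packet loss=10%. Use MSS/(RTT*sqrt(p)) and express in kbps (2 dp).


Given: MSS = 1460 bytes, RTT = 20 ms, loss = 10%
RTT in seconds = 20 / 1000 = 0.02
Loss rate = 10% = 0.1
sqrt(loss) = sqrt(0.1) = 0.316227766017
Throughput (bytes/s) = 1460 / (0.02 * 0.316227766017) = 230846.2692
Throughput (kbps) = 230846.2692 * 8 / 1000 = 1846.770154 -> 1846.77 kbps (2 dp)

1846.77


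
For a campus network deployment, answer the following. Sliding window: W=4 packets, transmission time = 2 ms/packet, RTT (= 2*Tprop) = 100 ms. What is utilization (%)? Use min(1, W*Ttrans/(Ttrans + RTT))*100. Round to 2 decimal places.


Given: W = 4, Ttrans = 2 ms, RTT = 100 ms (= 2 * Tprop, Tprop = 50 ms)
Cycle time = Ttrans + RTT = 2 + 100 = 102 ms (first packet sent until its ACK returns)
W * Ttrans = 4 * 2 = 8 ms of sending per cycle
W * Ttrans / (Ttrans + RTT) = 8 / 102 = 0.078431
U = min(1, 0.078431) = 0.078431
U% = 7.84%

7.84


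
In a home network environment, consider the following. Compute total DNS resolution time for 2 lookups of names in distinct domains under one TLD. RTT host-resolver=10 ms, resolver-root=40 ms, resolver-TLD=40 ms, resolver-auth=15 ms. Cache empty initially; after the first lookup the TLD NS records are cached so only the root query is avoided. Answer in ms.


Lookup 1 (cold cache): local + root + TLD + auth = 10 + 40 + 40 + 15 = 105 ms
Lookups 2..2 (TLD NS cached -> skip root; new domain -> still ask TLD and auth): local + TLD + auth = 10 + 40 + 15 = 65 ms each
Remaining 1 lookups: 1 * 65 = 65 ms
Total = 105 + 65 = 170 ms

170


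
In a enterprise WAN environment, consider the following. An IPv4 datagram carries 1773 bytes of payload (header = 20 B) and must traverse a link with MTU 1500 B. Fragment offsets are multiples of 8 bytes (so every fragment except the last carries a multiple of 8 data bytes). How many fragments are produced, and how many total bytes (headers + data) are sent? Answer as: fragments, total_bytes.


Max data per non-final fragment = floor((MTU - header)/8)*8 = floor((1500 - 20)/8)*8 = floor(1480/8)*8 = 1480 B
Final fragment needs no 8-byte alignment: it can carry up to MTU - header = 1480 B
Non-final fragments needed = ceil((payload - 1480) / 1480) = ceil(293/1480) = ceil(0.1980) = 1
Number of fragments = 1 + 1 = 2
Fragment sizes (data): 1 * 1480 B + 293 B (last, 293 <= 1480 OK)
Total bytes sent = payload + n_frags * header = 1773 + 2*20 = 1773 + 40 = 1813 B

2, 1813


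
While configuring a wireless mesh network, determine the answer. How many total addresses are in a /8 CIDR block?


Given: CIDR prefix /8
Host bits = 32 - 8 = 24
Total addresses = 2^24 = 16777216

16777216


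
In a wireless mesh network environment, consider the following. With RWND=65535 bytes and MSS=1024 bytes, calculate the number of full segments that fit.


Given: RWND = 65535 bytes, MSS = 1024 bytes
Full segments = floor(RWND / MSS)
Full segments = floor(65535 / 1024)
Full segments = floor(63.999) = 63

63


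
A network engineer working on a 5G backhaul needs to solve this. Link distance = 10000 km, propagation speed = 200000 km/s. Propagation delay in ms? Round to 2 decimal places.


Given: distance = 10000 km, speed = 200000 km/s
Delay = distance / speed = 10000 / 200000 seconds
Delay in ms = 10000 * 1000 / 200000
Delay = 50.0000 ms
Rounded to 2 dp = 50.00 ms

50.00


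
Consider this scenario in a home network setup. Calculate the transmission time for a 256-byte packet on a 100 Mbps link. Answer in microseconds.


Given: packet = 256 bytes, bandwidth = 100 Mbps
Packet in bits = 256 * 8 = 2048 bits
Bandwidth = 100 * 10^6 = 100000000 bps
Time = 2048 / 100000000 seconds
Time in us = 2048 * 10^6 / 100000000 = 20.48

20.48


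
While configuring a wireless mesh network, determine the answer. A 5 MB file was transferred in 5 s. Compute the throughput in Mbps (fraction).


Given: file = 5 MB, time = 5 s
File in Mb = 5 * 8 = 40 Mb
Throughput = 40 / 5 Mbps
Throughput = 8 Mbps

8


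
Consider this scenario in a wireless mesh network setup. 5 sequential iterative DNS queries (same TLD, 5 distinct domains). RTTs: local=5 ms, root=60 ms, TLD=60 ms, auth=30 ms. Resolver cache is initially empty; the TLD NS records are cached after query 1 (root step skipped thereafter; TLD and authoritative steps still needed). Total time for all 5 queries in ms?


Lookup 1 (cold cache): local + root + TLD + auth = 5 + 60 + 60 + 30 = 155 ms
Lookups 2..5 (TLD NS cached -> skip root; new domain -> still ask TLD and auth): local + TLD + auth = 5 + 60 + 30 = 95 ms each
Remaining 4 lookups: 4 * 95 = 380 ms
Total = 155 + 380 = 535 ms

535


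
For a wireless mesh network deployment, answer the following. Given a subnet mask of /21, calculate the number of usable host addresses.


Given: subnet mask /21
Host bits = 32 - 21 = 11
Total addresses = 2^11 = 2048
Usable hosts = 2048 - 2 (network + broadcast) = 2046

2046


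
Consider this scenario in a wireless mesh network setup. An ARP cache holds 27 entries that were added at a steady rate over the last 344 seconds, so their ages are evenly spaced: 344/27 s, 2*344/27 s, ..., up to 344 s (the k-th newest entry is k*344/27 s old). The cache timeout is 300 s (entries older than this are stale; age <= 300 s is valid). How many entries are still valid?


Ages are k * 344/27 s for k = 1..27 (spacing = 12.7407 s).
Entry k is valid iff k * 344/27 <= 300 iff k <= 27 * 300 / 344 = 23.5465
n_valid = floor(23.5465) = 23
(n_stale = 27 - 23 = 4)

23


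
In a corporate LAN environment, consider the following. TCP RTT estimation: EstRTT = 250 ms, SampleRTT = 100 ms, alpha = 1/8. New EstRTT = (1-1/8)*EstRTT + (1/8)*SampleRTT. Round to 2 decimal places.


Given: EstRTT = 250 ms, SampleRTT = 100 ms, alpha = 1/8
New EstRTT = (1 - alpha) * EstRTT + alpha * SampleRTT
(7/8) * 250 = 218.75
(1/8) * 100 = 12.5
New EstRTT = 218.75 + 12.5 = 231.25 ms -> 231.25 ms (2 dp)

231.25


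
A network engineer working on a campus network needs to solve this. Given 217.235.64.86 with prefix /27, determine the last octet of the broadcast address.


Given: IP = 217.235.64.86, prefix = /27
Host bits = 32 - 27 = 5
Network last octet = 86 AND mask = 64
Host part size = 2^5 - 1 = 31
Broadcast last octet = 64 OR 31 = 95

95


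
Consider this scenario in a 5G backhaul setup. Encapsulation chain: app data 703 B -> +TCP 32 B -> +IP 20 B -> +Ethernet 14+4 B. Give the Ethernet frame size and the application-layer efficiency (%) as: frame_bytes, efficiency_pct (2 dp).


TCP segment = 703 + 32 = 735 B
IP packet = 735 + 20 = 755 B
Ethernet frame = 755 + 14 + 4 = 773 B
Efficiency = app / frame = 703 / 773 = 0.909444 = 90.9444% -> 90.94% (2 dp)

773, 90.94


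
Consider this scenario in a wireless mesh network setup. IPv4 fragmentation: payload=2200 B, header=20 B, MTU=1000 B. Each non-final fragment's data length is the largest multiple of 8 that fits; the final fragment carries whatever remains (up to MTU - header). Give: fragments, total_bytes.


Max data per non-final fragment = floor((MTU - header)/8)*8 = floor((1000 - 20)/8)*8 = floor(980/8)*8 = 976 B
Final fragment needs no 8-byte alignment: it can carry up to MTU - header = 980 B
Non-final fragments needed = ceil((payload - 980) / 976) = ceil(1220/976) = ceil(1.2500) = 2
Number of fragments = 2 + 1 = 3
Fragment sizes (data): 2 * 976 B + 248 B (last, 248 <= 980 OK)
Total bytes sent = payload + n_frags * header = 2200 + 3*20 = 2200 + 60 = 2260 B

3, 2260


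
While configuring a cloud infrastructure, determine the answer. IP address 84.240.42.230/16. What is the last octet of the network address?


Given: IP = 84.240.42.230, prefix = /16
Subnet mask = 255.255.0.0
Last octet of IP: 230
Last octet of mask: 0
Network last octet = 230 AND 0 = 0

0


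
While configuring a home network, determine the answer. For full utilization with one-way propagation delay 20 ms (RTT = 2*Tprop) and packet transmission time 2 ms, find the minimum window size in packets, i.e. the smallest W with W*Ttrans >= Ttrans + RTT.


Given: Ttrans = 2 ms, RTT = 40 ms (= 2 * Tprop, Tprop = 20 ms)
Time until first ACK returns = Ttrans + RTT = 2 + 40 = 42 ms
Need W * Ttrans >= Ttrans + RTT  ->  W >= (Ttrans + RTT) / Ttrans
(Ttrans + RTT) / Ttrans = 42 / 2 = 21
W_min = ceil(21) = 21

21


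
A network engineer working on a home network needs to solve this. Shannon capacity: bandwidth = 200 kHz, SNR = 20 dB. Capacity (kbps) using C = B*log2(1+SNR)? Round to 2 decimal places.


Given: B = 200 kHz, SNR = 20 dB
SNR linear = 10^(20/10) = 100
1 + SNR = 101
log2(101) = 6.6582114828
C = 200 * 1000 * 6.6582114828 = 1331642.2966 bps
C = 1331.642297 kbps -> 1331.64 kbps (2 dp)

1331.64


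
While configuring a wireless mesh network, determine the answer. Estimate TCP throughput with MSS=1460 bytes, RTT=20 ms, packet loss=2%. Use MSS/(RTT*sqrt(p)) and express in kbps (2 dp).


Given: MSS = 1460 bytes, RTT = 20 ms, loss = 2%
RTT in seconds = 20 / 1000 = 0.02
Loss rate = 2% = 0.02
sqrt(loss) = sqrt(0.02) = 0.141421356237
Throughput (bytes/s) = 1460 / (0.02 * 0.141421356237) = 516187.9503
Throughput (kbps) = 516187.9503 * 8 / 1000 = 4129.503602 -> 4129.50 kbps (2 dp)

4129.50


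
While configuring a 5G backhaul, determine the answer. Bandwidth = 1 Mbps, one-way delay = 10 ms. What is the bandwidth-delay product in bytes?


Given: bandwidth = 1 Mbps, delay = 10 ms
BDP in bits = 1 * 10^6 * 10 / 1000
BDP in bits = 10000
BDP in bytes = 10000 / 8 = 1250

1250


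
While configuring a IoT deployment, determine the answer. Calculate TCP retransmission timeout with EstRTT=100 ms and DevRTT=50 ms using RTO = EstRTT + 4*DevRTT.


Given: EstRTT = 100 ms, DevRTT = 50 ms
Timeout = EstRTT + 4 * DevRTT
4 * DevRTT = 4 * 50 = 200
Timeout = 100 + 200 = 300 ms

300


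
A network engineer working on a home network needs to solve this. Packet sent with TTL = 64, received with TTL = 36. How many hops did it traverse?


Given: initial TTL = 64, received TTL = 36
Hops = initial TTL - received TTL
Hops = 64 - 36 = 28

28


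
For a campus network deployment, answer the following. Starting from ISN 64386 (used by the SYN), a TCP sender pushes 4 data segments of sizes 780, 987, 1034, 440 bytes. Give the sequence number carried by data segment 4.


The SYN occupies sequence number ISN = 64386, so the first data byte is ISN + 1 = 64387.
SEQ of data segment i = (ISN + 1) + sum of payload sizes of segments 1..i-1.
Segment 1: SEQ = 64387, payload = 780 bytes
Segment 2: SEQ = 65167, payload = 987 bytes
Segment 3: SEQ = 66154, payload = 1034 bytes
Segment 4: SEQ = 67188, payload = 440 bytes
SEQ of segment 4 = 64387 + 780 + 987 + 1034 = 67188

67188


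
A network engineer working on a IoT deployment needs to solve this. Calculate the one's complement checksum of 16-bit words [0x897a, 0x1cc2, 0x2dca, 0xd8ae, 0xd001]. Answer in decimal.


Given words: [0x897a, 0x1cc2, 0x2dca, 0xd8ae, 0xd001]
Step 1: Sum all words
Raw sum = 35194 + 7362 + 11722 + 55470 + 53249 = 162997
Step 2: Fold carry: (31925 + 2) = 31927
One's complement = ~31927 & 0xFFFF = 33608

33608


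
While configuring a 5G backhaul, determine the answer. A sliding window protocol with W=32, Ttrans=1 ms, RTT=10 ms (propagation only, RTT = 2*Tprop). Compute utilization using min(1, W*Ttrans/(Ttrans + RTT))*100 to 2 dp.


Given: W = 32, Ttrans = 1 ms, RTT = 10 ms (= 2 * Tprop, Tprop = 5 ms)
Cycle time = Ttrans + RTT = 1 + 10 = 11 ms (first packet sent until its ACK returns)
W * Ttrans = 32 * 1 = 32 ms of sending per cycle
W * Ttrans / (Ttrans + RTT) = 32 / 11 = 2.909091
U = min(1, 2.909091) = 1.000000
U% = 100.00%

100.00


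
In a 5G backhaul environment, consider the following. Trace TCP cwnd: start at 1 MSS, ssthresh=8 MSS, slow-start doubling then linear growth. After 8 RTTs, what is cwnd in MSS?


RTT 0: cwnd = 1 MSS (initial)
RTT 1: cwnd = 2 MSS (slow start, doubled)
RTT 2: cwnd = 4 MSS (slow start, doubled)
RTT 3: cwnd = 8 MSS (slow start, doubled)
RTT 4: cwnd = 9 MSS (congestion avoidance, +1)
RTT 5: cwnd = 10 MSS (congestion avoidance, +1)
RTT 6: cwnd = 11 MSS (congestion avoidance, +1)
RTT 7: cwnd = 12 MSS (congestion avoidance, +1)
RTT 8: cwnd = 13 MSS (congestion avoidance, +1)

13


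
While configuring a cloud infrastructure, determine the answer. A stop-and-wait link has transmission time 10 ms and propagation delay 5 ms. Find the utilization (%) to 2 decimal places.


Given: Ttrans = 10 ms, Tprop = 5 ms
RTT = 2 * Tprop = 2 * 5 = 10 ms
U = Ttrans / (Ttrans + RTT)
U = 10 / (10 + 10)
U = 10 / 20 = 0.5
U% = 50.00%

50.00


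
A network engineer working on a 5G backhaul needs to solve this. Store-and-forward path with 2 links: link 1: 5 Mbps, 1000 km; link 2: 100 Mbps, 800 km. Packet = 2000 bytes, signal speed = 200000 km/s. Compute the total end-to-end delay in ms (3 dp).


Packet = 2000 bytes = 16000 bits. Store-and-forward: sum (t_trans + t_prop) per link.
Link 1: t_trans = 16000/(5*10^6) s = 3.2000 ms; t_prop = 1000/200000 s = 5.0000 ms; subtotal = 8.2000 ms
Link 2: t_trans = 16000/(100*10^6) s = 0.1600 ms; t_prop = 800/200000 s = 4.0000 ms; subtotal = 4.1600 ms
End-to-end = 8.2000 + 4.1600 = 12.3600 ms -> 12.360 ms (3 dp)

12.360


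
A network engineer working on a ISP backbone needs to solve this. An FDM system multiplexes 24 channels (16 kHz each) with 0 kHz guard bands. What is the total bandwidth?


Given: 24 channels, 16 kHz each, guard = 0 kHz
Channel bandwidth = 24 * 16 = 384 kHz
Guard bands = 23 gaps * 0 kHz = 0 kHz
Total = 384 + 0 = 384 kHz

384


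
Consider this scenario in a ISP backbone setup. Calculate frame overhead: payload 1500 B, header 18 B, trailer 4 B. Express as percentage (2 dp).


Given: payload = 1500 B, header = 18 B, trailer = 4 B
Overhead bytes = header + trailer = 18 + 4 = 22
Total frame = payload + overhead = 1500 + 22 = 1522
Overhead % = 22 / 1522 * 100 = 1.4455% -> 1.45% (2 dp)

1.45


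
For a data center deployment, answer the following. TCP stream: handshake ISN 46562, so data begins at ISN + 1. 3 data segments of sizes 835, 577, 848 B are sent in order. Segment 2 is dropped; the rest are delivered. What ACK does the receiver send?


SYN uses sequence number 46562; first data byte = ISN + 1 = 46563.
Segment 1: SEQ = 46563, len = 835 B, covers [46563, 47397]
Segment 2: SEQ = 47398, len = 577 B, covers [47398, 47974] [LOST]
Segment 3: SEQ = 47975, len = 848 B, covers [47975, 48822]
In-order data received: bytes [46563, 47397] (segments 1..1).
Segment 2 missing -> gap begins at byte 47398; later segments buffered out of order.
Cumulative ACK = next expected in-order byte = 46563 + 835 = 47398

47398


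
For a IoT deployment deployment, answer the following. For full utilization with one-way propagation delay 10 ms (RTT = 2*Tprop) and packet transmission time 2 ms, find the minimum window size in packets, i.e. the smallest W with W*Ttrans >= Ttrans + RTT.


Given: Ttrans = 2 ms, RTT = 20 ms (= 2 * Tprop, Tprop = 10 ms)
Time until first ACK returns = Ttrans + RTT = 2 + 20 = 22 ms
Need W * Ttrans >= Ttrans + RTT  ->  W >= (Ttrans + RTT) / Ttrans
(Ttrans + RTT) / Ttrans = 22 / 2 = 11
W_min = ceil(11) = 11

11


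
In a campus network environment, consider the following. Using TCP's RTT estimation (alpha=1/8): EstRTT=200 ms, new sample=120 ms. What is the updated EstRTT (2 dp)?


Given: EstRTT = 200 ms, SampleRTT = 120 ms, alpha = 1/8
New EstRTT = (1 - alpha) * EstRTT + alpha * SampleRTT
(7/8) * 200 = 175
(1/8) * 120 = 15
New EstRTT = 175 + 15 = 190 ms -> 190.00 ms (2 dp)

190.00


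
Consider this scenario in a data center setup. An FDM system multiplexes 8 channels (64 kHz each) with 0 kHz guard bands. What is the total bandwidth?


Given: 8 channels, 64 kHz each, guard = 0 kHz
Channel bandwidth = 8 * 64 = 512 kHz
Guard bands = 7 gaps * 0 kHz = 0 kHz
Total = 512 + 0 = 512 kHz

512


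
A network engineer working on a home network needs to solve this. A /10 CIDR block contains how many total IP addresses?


Given: CIDR prefix /10
Host bits = 32 - 10 = 22
Total addresses = 2^22 = 4194304

4194304


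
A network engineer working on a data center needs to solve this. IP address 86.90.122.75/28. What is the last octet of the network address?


Given: IP = 86.90.122.75, prefix = /28
Subnet mask = 255.255.255.240
Last octet of IP: 75
Last octet of mask: 240
Network last octet = 75 AND 240 = 64

64


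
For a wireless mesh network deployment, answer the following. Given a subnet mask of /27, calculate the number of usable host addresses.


Given: subnet mask /27
Host bits = 32 - 27 = 5
Total addresses = 2^5 = 32
Usable hosts = 32 - 2 (network + broadcast) = 30

30


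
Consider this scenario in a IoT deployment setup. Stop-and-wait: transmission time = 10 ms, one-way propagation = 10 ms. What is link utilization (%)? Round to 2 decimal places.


Given: Ttrans = 10 ms, Tprop = 10 ms
RTT = 2 * Tprop = 2 * 10 = 20 ms
U = Ttrans / (Ttrans + RTT)
U = 10 / (10 + 20)
U = 10 / 30 = 0.333333
U% = 33.33%

33.33


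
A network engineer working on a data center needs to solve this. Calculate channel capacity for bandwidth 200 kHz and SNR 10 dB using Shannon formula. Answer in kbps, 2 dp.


Given: B = 200 kHz, SNR = 10 dB
SNR linear = 10^(10/10) = 10
1 + SNR = 11
log2(11) = 3.4594316186
C = 200 * 1000 * 3.4594316186 = 691886.3237 bps
C = 691.886324 kbps -> 691.89 kbps (2 dp)

691.89


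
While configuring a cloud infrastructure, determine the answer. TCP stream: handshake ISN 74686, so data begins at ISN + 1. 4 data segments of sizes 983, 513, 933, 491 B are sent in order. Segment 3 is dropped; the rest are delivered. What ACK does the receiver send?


SYN uses sequence number 74686; first data byte = ISN + 1 = 74687.
Segment 1: SEQ = 74687, len = 983 B, covers [74687, 75669]
Segment 2: SEQ = 75670, len = 513 B, covers [75670, 76182]
Segment 3: SEQ = 76183, len = 933 B, covers [76183, 77115] [LOST]
Segment 4: SEQ = 77116, len = 491 B, covers [77116, 77606]
In-order data received: bytes [74687, 76182] (segments 1..2).
Segment 3 missing -> gap begins at byte 76183; later segments buffered out of order.
Cumulative ACK = next expected in-order byte = 74687 + 983 + 513 = 76183

76183


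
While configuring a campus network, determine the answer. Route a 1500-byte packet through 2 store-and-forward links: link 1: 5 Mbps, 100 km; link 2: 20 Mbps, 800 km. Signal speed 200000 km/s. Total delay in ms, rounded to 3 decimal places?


Packet = 1500 bytes = 12000 bits. Store-and-forward: sum (t_trans + t_prop) per link.
Link 1: t_trans = 12000/(5*10^6) s = 2.4000 ms; t_prop = 100/200000 s = 0.5000 ms; subtotal = 2.9000 ms
Link 2: t_trans = 12000/(20*10^6) s = 0.6000 ms; t_prop = 800/200000 s = 4.0000 ms; subtotal = 4.6000 ms
End-to-end = 2.9000 + 4.6000 = 7.5000 ms -> 7.500 ms (3 dp)

7.500


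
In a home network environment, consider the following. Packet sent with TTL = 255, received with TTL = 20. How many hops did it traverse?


Given: initial TTL = 255, received TTL = 20
Hops = initial TTL - received TTL
Hops = 255 - 20 = 235

235


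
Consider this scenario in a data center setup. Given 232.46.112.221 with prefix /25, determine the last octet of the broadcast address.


Given: IP = 232.46.112.221, prefix = /25
Host bits = 32 - 25 = 7
Network last octet = 221 AND mask = 128
Host part size = 2^7 - 1 = 127
Broadcast last octet = 128 OR 127 = 255

255


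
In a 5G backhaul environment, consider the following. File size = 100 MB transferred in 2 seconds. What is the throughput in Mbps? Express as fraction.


Given: file = 100 MB, time = 2 s
File in Mb = 100 * 8 = 800 Mb
Throughput = 800 / 2 Mbps
Throughput = 400 Mbps

400


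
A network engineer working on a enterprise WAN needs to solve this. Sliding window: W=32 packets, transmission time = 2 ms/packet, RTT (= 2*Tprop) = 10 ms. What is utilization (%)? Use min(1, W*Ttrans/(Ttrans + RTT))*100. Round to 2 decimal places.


Given: W = 32, Ttrans = 2 ms, RTT = 10 ms (= 2 * Tprop, Tprop = 5 ms)
Cycle time = Ttrans + RTT = 2 + 10 = 12 ms (first packet sent until its ACK returns)
W * Ttrans = 32 * 2 = 64 ms of sending per cycle
W * Ttrans / (Ttrans + RTT) = 64 / 12 = 5.333333
U = min(1, 5.333333) = 1.000000
U% = 100.00%

100.00


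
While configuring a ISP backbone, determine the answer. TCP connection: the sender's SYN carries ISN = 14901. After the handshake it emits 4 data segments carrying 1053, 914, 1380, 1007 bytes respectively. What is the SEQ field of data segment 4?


The SYN occupies sequence number ISN = 14901, so the first data byte is ISN + 1 = 14902.
SEQ of data segment i = (ISN + 1) + sum of payload sizes of segments 1..i-1.
Segment 1: SEQ = 14902, payload = 1053 bytes
Segment 2: SEQ = 15955, payload = 914 bytes
Segment 3: SEQ = 16869, payload = 1380 bytes
Segment 4: SEQ = 18249, payload = 1007 bytes
SEQ of segment 4 = 14902 + 1053 + 914 + 1380 = 18249

18249


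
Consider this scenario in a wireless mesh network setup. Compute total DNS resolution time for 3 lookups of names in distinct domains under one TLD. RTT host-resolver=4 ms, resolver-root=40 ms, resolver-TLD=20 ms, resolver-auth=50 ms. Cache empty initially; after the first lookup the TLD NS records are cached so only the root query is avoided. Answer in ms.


Lookup 1 (cold cache): local + root + TLD + auth = 4 + 40 + 20 + 50 = 114 ms
Lookups 2..3 (TLD NS cached -> skip root; new domain -> still ask TLD and auth): local + TLD + auth = 4 + 20 + 50 = 74 ms each
Remaining 2 lookups: 2 * 74 = 148 ms
Total = 114 + 148 = 262 ms

262


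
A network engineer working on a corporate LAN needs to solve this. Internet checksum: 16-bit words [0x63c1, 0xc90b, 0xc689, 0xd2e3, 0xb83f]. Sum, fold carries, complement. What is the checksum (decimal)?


Given words: [0x63c1, 0xc90b, 0xc689, 0xd2e3, 0xb83f]
Step 1: Sum all words
Raw sum = 25537 + 51467 + 50825 + 53987 + 47167 = 228983
Step 2: Fold carry: (32375 + 3) = 32378
One's complement = ~32378 & 0xFFFF = 33157

33157


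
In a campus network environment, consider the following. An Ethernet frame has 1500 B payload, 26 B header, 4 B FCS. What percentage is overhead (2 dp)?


Given: payload = 1500 B, header = 26 B, trailer = 4 B
Overhead bytes = header + trailer = 26 + 4 = 30
Total frame = payload + overhead = 1500 + 30 = 1530
Overhead % = 30 / 1530 * 100 = 1.9608% -> 1.96% (2 dp)

1.96


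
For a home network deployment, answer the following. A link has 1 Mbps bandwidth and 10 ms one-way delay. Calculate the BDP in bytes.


Given: bandwidth = 1 Mbps, delay = 10 ms
BDP in bits = 1 * 10^6 * 10 / 1000
BDP in bits = 10000
BDP in bytes = 10000 / 8 = 1250

1250


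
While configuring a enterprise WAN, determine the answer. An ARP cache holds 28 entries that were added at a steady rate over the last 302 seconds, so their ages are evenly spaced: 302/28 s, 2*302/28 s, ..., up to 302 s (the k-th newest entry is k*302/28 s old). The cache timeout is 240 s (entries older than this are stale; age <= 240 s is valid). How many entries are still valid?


Ages are k * 302/28 s for k = 1..28 (spacing = 10.7857 s).
Entry k is valid iff k * 302/28 <= 240 iff k <= 28 * 240 / 302 = 22.2517
n_valid = floor(22.2517) = 22
(n_stale = 28 - 22 = 6)

22


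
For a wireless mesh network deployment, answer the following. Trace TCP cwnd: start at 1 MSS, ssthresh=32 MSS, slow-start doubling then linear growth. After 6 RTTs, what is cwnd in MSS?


RTT 0: cwnd = 1 MSS (initial)
RTT 1: cwnd = 2 MSS (slow start, doubled)
RTT 2: cwnd = 4 MSS (slow start, doubled)
RTT 3: cwnd = 8 MSS (slow start, doubled)
RTT 4: cwnd = 16 MSS (slow start, doubled)
RTT 5: cwnd = 32 MSS (slow start, doubled)
RTT 6: cwnd = 33 MSS (congestion avoidance, +1)

33


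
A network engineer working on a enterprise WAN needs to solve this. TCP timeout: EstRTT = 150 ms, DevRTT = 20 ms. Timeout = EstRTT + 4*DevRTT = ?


Given: EstRTT = 150 ms, DevRTT = 20 ms
Timeout = EstRTT + 4 * DevRTT
4 * DevRTT = 4 * 20 = 80
Timeout = 150 + 80 = 230 ms

230


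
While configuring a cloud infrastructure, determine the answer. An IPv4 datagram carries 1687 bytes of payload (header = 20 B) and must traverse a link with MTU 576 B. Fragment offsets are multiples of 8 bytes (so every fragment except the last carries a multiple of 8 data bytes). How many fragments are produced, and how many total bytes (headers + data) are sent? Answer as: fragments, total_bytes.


Max data per non-final fragment = floor((MTU - header)/8)*8 = floor((576 - 20)/8)*8 = floor(556/8)*8 = 552 B
Final fragment needs no 8-byte alignment: it can carry up to MTU - header = 556 B
Non-final fragments needed = ceil((payload - 556) / 552) = ceil(1131/552) = ceil(2.0489) = 3
Number of fragments = 3 + 1 = 4
Fragment sizes (data): 3 * 552 B + 31 B (last, 31 <= 556 OK)
Total bytes sent = payload + n_frags * header = 1687 + 4*20 = 1687 + 80 = 1767 B

4, 1767


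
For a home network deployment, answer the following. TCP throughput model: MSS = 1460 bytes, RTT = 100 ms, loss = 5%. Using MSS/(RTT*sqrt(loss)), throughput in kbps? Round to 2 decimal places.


Given: MSS = 1460 bytes, RTT = 100 ms, loss = 5%
RTT in seconds = 100 / 1000 = 0.1
Loss rate = 5% = 0.05
sqrt(loss) = sqrt(0.05) = 0.223606797750
Throughput (bytes/s) = 1460 / (0.1 * 0.223606797750) = 65293.1849
Throughput (kbps) = 65293.1849 * 8 / 1000 = 522.345480 -> 522.35 kbps (2 dp)

522.35


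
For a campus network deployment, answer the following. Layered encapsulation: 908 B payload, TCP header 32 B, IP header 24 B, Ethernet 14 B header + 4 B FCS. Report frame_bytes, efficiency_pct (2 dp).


TCP segment = 908 + 32 = 940 B
IP packet = 940 + 24 = 964 B
Ethernet frame = 964 + 14 + 4 = 982 B
Efficiency = app / frame = 908 / 982 = 0.924644 = 92.4644% -> 92.46% (2 dp)

982, 92.46


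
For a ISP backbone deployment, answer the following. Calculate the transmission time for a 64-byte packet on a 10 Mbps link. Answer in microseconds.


Given: packet = 64 bytes, bandwidth = 10 Mbps
Packet in bits = 64 * 8 = 512 bits
Bandwidth = 10 * 10^6 = 10000000 bps
Time = 512 / 10000000 seconds
Time in us = 512 * 10^6 / 10000000 = 51.2

51.2


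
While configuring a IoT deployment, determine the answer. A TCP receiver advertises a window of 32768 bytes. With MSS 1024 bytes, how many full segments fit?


Given: RWND = 32768 bytes, MSS = 1024 bytes
Full segments = floor(RWND / MSS)
Full segments = floor(32768 / 1024)
Full segments = floor(32.0) = 32

32


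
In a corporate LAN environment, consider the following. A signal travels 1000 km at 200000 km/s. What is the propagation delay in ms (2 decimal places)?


Given: distance = 1000 km, speed = 200000 km/s
Delay = distance / speed = 1000 / 200000 seconds
Delay in ms = 1000 * 1000 / 200000
Delay = 5.0000 ms
Rounded to 2 dp = 5.00 ms

5.00


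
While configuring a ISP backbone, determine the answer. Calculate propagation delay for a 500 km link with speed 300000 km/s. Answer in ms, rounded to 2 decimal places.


Given: distance = 500 km, speed = 300000 km/s
Delay = distance / speed = 500 / 300000 seconds
Delay in ms = 500 * 1000 / 300000
Delay = 1.6667 ms
Rounded to 2 dp = 1.67 ms

1.67


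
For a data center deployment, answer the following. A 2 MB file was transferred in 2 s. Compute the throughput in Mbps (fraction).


Given: file = 2 MB, time = 2 s
File in Mb = 2 * 8 = 16 Mb
Throughput = 16 / 2 Mbps
Throughput = 8 Mbps

8


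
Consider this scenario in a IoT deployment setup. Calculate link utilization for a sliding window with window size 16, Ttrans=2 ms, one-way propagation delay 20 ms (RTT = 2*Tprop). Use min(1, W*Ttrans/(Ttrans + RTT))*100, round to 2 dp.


Given: W = 16, Ttrans = 2 ms, RTT = 40 ms (= 2 * Tprop, Tprop = 20 ms)
Cycle time = Ttrans + RTT = 2 + 40 = 42 ms (first packet sent until its ACK returns)
W * Ttrans = 16 * 2 = 32 ms of sending per cycle
W * Ttrans / (Ttrans + RTT) = 32 / 42 = 0.761905
U = min(1, 0.761905) = 0.761905
U% = 76.19%

76.19


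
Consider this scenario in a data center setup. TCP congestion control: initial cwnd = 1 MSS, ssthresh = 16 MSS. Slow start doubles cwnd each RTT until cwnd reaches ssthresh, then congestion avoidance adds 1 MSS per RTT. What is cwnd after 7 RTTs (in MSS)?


RTT 0: cwnd = 1 MSS (initial)
RTT 1: cwnd = 2 MSS (slow start, doubled)
RTT 2: cwnd = 4 MSS (slow start, doubled)
RTT 3: cwnd = 8 MSS (slow start, doubled)
RTT 4: cwnd = 16 MSS (slow start, doubled)
RTT 5: cwnd = 17 MSS (congestion avoidance, +1)
RTT 6: cwnd = 18 MSS (congestion avoidance, +1)
RTT 7: cwnd = 19 MSS (congestion avoidance, +1)

19


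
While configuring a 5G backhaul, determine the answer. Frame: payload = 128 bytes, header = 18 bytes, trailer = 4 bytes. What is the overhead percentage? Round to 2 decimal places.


Given: payload = 128 B, header = 18 B, trailer = 4 B
Overhead bytes = header + trailer = 18 + 4 = 22
Total frame = payload + overhead = 128 + 22 = 150
Overhead % = 22 / 150 * 100 = 14.6667% -> 14.67% (2 dp)

14.67


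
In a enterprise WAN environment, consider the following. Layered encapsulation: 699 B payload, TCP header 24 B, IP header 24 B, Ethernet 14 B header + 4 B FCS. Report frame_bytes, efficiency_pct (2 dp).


TCP segment = 699 + 24 = 723 B
IP packet = 723 + 24 = 747 B
Ethernet frame = 747 + 14 + 4 = 765 B
Efficiency = app / frame = 699 / 765 = 0.913725 = 91.3725% -> 91.37% (2 dp)

765, 91.37


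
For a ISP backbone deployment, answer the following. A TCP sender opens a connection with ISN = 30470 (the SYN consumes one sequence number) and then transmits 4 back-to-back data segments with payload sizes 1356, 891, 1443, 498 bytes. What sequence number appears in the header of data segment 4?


The SYN occupies sequence number ISN = 30470, so the first data byte is ISN + 1 = 30471.
SEQ of data segment i = (ISN + 1) + sum of payload sizes of segments 1..i-1.
Segment 1: SEQ = 30471, payload = 1356 bytes
Segment 2: SEQ = 31827, payload = 891 bytes
Segment 3: SEQ = 32718, payload = 1443 bytes
Segment 4: SEQ = 34161, payload = 498 bytes
SEQ of segment 4 = 30471 + 1356 + 891 + 1443 = 34161

34161


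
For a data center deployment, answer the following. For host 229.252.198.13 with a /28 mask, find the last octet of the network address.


Given: IP = 229.252.198.13, prefix = /28
Subnet mask = 255.255.255.240
Last octet of IP: 13
Last octet of mask: 240
Network last octet = 13 AND 240 = 0

0


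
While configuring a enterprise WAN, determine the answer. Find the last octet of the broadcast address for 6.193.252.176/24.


Given: IP = 6.193.252.176, prefix = /24
Host bits = 32 - 24 = 8
Network last octet = 176 AND mask = 0
Host part size = 2^8 - 1 = 255
Broadcast last octet = 0 OR 255 = 255

255


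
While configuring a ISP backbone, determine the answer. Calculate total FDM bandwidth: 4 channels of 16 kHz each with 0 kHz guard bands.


Given: 4 channels, 16 kHz each, guard = 0 kHz
Channel bandwidth = 4 * 16 = 64 kHz
Guard bands = 3 gaps * 0 kHz = 0 kHz
Total = 64 + 0 = 64 kHz

64


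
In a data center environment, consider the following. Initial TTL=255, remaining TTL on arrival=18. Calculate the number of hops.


Given: initial TTL = 255, received TTL = 18
Hops = initial TTL - received TTL
Hops = 255 - 18 = 237

237


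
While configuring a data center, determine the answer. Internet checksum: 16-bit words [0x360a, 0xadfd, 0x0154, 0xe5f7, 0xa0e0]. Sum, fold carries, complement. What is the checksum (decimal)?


Given words: [0x360a, 0xadfd, 0x0154, 0xe5f7, 0xa0e0]
Step 1: Sum all words
Raw sum = 13834 + 44541 + 340 + 58871 + 41184 = 158770
Step 2: Fold carry: (27698 + 2) = 27700
One's complement = ~27700 & 0xFFFF = 37835

37835


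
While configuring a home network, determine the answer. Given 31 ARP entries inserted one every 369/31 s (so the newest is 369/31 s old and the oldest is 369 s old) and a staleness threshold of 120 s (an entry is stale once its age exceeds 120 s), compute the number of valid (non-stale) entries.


Ages are k * 369/31 s for k = 1..31 (spacing = 11.9032 s).
Entry k is valid iff k * 369/31 <= 120 iff k <= 31 * 120 / 369 = 10.0813
n_valid = floor(10.0813) = 10
(n_stale = 31 - 10 = 21)

10


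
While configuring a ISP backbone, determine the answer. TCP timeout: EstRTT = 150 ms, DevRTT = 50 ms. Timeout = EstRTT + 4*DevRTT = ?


Given: EstRTT = 150 ms, DevRTT = 50 ms
Timeout = EstRTT + 4 * DevRTT
4 * DevRTT = 4 * 50 = 200
Timeout = 150 + 200 = 350 ms

350


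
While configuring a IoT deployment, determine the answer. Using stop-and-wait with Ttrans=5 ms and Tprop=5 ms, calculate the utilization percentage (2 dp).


Given: Ttrans = 5 ms, Tprop = 5 ms
RTT = 2 * Tprop = 2 * 5 = 10 ms
U = Ttrans / (Ttrans + RTT)
U = 5 / (5 + 10)
U = 5 / 15 = 0.333333
U% = 33.33%

33.33


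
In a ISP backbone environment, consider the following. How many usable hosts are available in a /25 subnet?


Given: subnet mask /25
Host bits = 32 - 25 = 7
Total addresses = 2^7 = 128
Usable hosts = 128 - 2 (network + broadcast) = 126

126


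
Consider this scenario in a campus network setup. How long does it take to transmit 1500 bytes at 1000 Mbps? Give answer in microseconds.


Given: packet = 1500 bytes, bandwidth = 1000 Mbps
Packet in bits = 1500 * 8 = 12000 bits
Bandwidth = 1000 * 10^6 = 1000000000 bps
Time = 12000 / 1000000000 seconds
Time in us = 12000 * 10^6 / 1000000000 = 12

12


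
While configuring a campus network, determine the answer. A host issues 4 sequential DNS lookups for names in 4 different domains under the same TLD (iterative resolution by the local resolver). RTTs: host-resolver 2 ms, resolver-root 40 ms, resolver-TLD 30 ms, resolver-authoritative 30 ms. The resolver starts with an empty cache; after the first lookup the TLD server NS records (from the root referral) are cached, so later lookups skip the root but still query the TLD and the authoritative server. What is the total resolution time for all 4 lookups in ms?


Lookup 1 (cold cache): local + root + TLD + auth = 2 + 40 + 30 + 30 = 102 ms
Lookups 2..4 (TLD NS cached -> skip root; new domain -> still ask TLD and auth): local + TLD + auth = 2 + 30 + 30 = 62 ms each
Remaining 3 lookups: 3 * 62 = 186 ms
Total = 102 + 186 = 288 ms

288


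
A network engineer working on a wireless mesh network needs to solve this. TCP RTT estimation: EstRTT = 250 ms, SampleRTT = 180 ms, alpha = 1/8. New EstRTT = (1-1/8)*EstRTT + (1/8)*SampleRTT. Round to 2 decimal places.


Given: EstRTT = 250 ms, SampleRTT = 180 ms, alpha = 1/8
New EstRTT = (1 - alpha) * EstRTT + alpha * SampleRTT
(7/8) * 250 = 218.75
(1/8) * 180 = 22.5
New EstRTT = 218.75 + 22.5 = 241.25 ms -> 241.25 ms (2 dp)

241.25


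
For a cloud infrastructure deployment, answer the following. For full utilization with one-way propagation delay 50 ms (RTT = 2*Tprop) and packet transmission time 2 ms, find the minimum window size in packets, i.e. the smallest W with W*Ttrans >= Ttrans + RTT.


Given: Ttrans = 2 ms, RTT = 100 ms (= 2 * Tprop, Tprop = 50 ms)
Time until first ACK returns = Ttrans + RTT = 2 + 100 = 102 ms
Need W * Ttrans >= Ttrans + RTT  ->  W >= (Ttrans + RTT) / Ttrans
(Ttrans + RTT) / Ttrans = 102 / 2 = 51
W_min = ceil(51) = 51

51


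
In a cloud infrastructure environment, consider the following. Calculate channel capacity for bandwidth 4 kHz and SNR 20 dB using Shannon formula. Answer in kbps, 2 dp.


Given: B = 4 kHz, SNR = 20 dB
SNR linear = 10^(20/10) = 100
1 + SNR = 101
log2(101) = 6.6582114828
C = 4 * 1000 * 6.6582114828 = 26632.8459 bps
C = 26.632846 kbps -> 26.63 kbps (2 dp)

26.63


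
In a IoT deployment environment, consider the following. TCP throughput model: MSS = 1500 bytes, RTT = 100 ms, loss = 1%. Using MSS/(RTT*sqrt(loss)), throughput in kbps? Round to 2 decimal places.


Given: MSS = 1500 bytes, RTT = 100 ms, loss = 1%
RTT in seconds = 100 / 1000 = 0.1
Loss rate = 1% = 0.01
sqrt(loss) = sqrt(0.01) = 0.1
Throughput (bytes/s) = 1500 / (0.1 * 0.1) = 150000.0000
Throughput (kbps) = 150000.0000 * 8 / 1000 = 1200.000000 -> 1200.00 kbps (2 dp)

1200.00


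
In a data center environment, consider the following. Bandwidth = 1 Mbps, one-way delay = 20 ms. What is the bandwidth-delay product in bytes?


Given: bandwidth = 1 Mbps, delay = 20 ms
BDP in bits = 1 * 10^6 * 20 / 1000
BDP in bits = 20000
BDP in bytes = 20000 / 8 = 2500

2500


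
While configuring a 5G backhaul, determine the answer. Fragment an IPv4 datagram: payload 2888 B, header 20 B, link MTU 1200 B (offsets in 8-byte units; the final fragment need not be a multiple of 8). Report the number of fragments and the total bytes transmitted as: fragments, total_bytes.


Max data per non-final fragment = floor((MTU - header)/8)*8 = floor((1200 - 20)/8)*8 = floor(1180/8)*8 = 1176 B
Final fragment needs no 8-byte alignment: it can carry up to MTU - header = 1180 B
Non-final fragments needed = ceil((payload - 1180) / 1176) = ceil(1708/1176) = ceil(1.4524) = 2
Number of fragments = 2 + 1 = 3
Fragment sizes (data): 2 * 1176 B + 536 B (last, 536 <= 1180 OK)
Total bytes sent = payload + n_frags * header = 2888 + 3*20 = 2888 + 60 = 2948 B

3, 2948


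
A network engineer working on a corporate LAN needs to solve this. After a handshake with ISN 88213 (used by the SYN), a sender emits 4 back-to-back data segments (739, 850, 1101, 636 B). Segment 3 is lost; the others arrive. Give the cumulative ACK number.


SYN uses sequence number 88213; first data byte = ISN + 1 = 88214.
Segment 1: SEQ = 88214, len = 739 B, covers [88214, 88952]
Segment 2: SEQ = 88953, len = 850 B, covers [88953, 89802]
Segment 3: SEQ = 89803, len = 1101 B, covers [89803, 90903] [LOST]
Segment 4: SEQ = 90904, len = 636 B, covers [90904, 91539]
In-order data received: bytes [88214, 89802] (segments 1..2).
Segment 3 missing -> gap begins at byte 89803; later segments buffered out of order.
Cumulative ACK = next expected in-order byte = 88214 + 739 + 850 = 89803

89803


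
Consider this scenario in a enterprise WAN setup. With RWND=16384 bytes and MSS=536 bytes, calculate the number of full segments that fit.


Given: RWND = 16384 bytes, MSS = 536 bytes
Full segments = floor(RWND / MSS)
Full segments = floor(16384 / 536)
Full segments = floor(30.5672) = 30

30


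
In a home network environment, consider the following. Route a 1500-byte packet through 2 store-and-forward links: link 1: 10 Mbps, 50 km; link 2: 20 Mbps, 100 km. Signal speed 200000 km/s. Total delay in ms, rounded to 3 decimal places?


Packet = 1500 bytes = 12000 bits. Store-and-forward: sum (t_trans + t_prop) per link.
Link 1: t_trans = 12000/(10*10^6) s = 1.2000 ms; t_prop = 50/200000 s = 0.2500 ms; subtotal = 1.4500 ms
Link 2: t_trans = 12000/(20*10^6) s = 0.6000 ms; t_prop = 100/200000 s = 0.5000 ms; subtotal = 1.1000 ms
End-to-end = 1.4500 + 1.1000 = 2.5500 ms -> 2.550 ms (3 dp)

2.550
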